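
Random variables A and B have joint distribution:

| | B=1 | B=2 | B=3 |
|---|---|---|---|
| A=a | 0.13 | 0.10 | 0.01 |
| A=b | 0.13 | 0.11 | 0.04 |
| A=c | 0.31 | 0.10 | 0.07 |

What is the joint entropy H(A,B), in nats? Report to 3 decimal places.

1.958 nats

H(A,B) = −Σ p(x,y)·ln p(x,y) over all 9 cells.
  cell (a,1): −0.13·ln0.13 = 0.2652
  cell (a,2): −0.10·ln0.10 = 0.2303
  cell (a,3): −0.01·ln0.01 = 0.0461
  cell (b,1): −0.13·ln0.13 = 0.2652
  cell (b,2): −0.11·ln0.11 = 0.2428
  cell (b,3): −0.04·ln0.04 = 0.1288
  cell (c,1): −0.31·ln0.31 = 0.3631
  cell (c,2): −0.10·ln0.10 = 0.2303
  cell (c,3): −0.07·ln0.07 = 0.1861
Sum = 1.958 nats.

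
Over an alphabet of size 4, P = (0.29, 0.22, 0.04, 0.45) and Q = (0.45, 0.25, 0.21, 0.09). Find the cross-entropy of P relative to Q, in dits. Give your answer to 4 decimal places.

0.7307 dits

H(P,Q) = −Σ p·log₁₀ q.
  −0.29·log₁₀(0.45) = 0.10057
  −0.22·log₁₀(0.25) = 0.13245
  −0.04·log₁₀(0.21) = 0.02711
  −0.45·log₁₀(0.09) = 0.47059
H(P,Q) = 0.7307 dits.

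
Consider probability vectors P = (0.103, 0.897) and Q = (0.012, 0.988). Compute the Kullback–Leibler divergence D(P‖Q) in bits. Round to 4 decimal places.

0.1944 bits

D(P‖Q) = Σ p·log₂(p/q).
  0.103·log₂(0.103/0.012) = 0.31946
  0.897·log₂(0.897/0.988) = -0.12504
D(P‖Q) = 0.1944 bits.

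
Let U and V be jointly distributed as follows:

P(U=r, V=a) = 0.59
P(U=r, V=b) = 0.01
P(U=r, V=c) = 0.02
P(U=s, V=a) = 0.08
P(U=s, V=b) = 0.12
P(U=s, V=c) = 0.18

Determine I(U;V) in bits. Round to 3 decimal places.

Marginals: p(U) = (0.6200, 0.3800), p(V) = (0.6700, 0.1300, 0.2000).
I(U;V) = Σ p(x,y)·log₂[p(x,y)/(p(x)p(y))].
  (r,a): 0.59·log₂(1.4203) = 0.2987
  (r,b): 0.01·log₂(0.1241) = -0.0301
  (r,c): 0.02·log₂(0.1613) = -0.0526
  (s,a): 0.08·log₂(0.3142) = -0.1336
  (s,b): 0.12·log₂(2.4291) = 0.1537
  (s,c): 0.18·log₂(2.3684) = 0.2239
Sum = 0.460 bits.

0.460 bits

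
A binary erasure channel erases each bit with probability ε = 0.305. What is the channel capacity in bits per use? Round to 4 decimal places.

Binary erasure channel: capacity C = 1 − ε.
C = 1 − 0.305 = 0.6950 bits per channel use.

0.6950 bits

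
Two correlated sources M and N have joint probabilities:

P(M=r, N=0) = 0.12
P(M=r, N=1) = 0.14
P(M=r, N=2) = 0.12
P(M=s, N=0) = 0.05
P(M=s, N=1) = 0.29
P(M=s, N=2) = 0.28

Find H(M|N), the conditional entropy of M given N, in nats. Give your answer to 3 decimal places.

0.619 nats

Marginals: p(M) = (0.3800, 0.6200), p(N) = (0.1700, 0.4300, 0.4000).
H(M|N) = Σ p(N) · H(M|N=·).
  N=0: p=0.1700, H(M|N=0) = 0.6058
  N=1: p=0.4300, H(M|N=1) = 0.6310
  N=2: p=0.4000, H(M|N=2) = 0.6109
Weighted sum = 0.619 nats.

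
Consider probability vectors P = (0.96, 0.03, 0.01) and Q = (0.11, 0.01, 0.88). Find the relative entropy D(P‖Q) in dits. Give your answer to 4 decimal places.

D(P‖Q) = Σ p·log₁₀(p/q).
  0.96·log₁₀(0.96/0.11) = 0.90324
  0.03·log₁₀(0.03/0.01) = 0.01431
  0.01·log₁₀(0.01/0.88) = -0.01944
D(P‖Q) = 0.8981 dits.

0.8981 dits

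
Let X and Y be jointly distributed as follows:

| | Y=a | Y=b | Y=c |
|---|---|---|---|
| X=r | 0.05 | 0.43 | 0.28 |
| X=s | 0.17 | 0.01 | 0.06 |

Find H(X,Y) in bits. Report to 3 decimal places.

H(X,Y) = −Σ p(x,y)·log₂ p(x,y) over all 6 cells.
  cell (r,a): −0.05·log₂0.05 = 0.2161
  cell (r,b): −0.43·log₂0.43 = 0.5236
  cell (r,c): −0.28·log₂0.28 = 0.5142
  cell (s,a): −0.17·log₂0.17 = 0.4346
  cell (s,b): −0.01·log₂0.01 = 0.0664
  cell (s,c): −0.06·log₂0.06 = 0.2435
Sum = 1.998 bits.

1.998 bits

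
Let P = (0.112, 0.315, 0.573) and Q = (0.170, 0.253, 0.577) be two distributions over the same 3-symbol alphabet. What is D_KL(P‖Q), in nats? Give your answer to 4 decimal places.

0.0183 nats

D(P‖Q) = Σ p·ln(p/q).
  0.112·ln(0.112/0.170) = -0.04674
  0.315·ln(0.315/0.253) = 0.06904
  0.573·ln(0.573/0.577) = -0.00399
D(P‖Q) = 0.0183 nats.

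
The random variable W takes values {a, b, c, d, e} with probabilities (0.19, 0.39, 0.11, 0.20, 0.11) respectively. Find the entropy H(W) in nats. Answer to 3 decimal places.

1.490 nats

H(W) = −Σ p·ln p.
  −(0.19)·ln(0.19) = 0.3155
  −(0.39)·ln(0.39) = 0.3672
  −(0.11)·ln(0.11) = 0.2428
  −(0.20)·ln(0.20) = 0.3219
  −(0.11)·ln(0.11) = 0.2428
Sum: 0.3155 + 0.3672 + 0.2428 + 0.3219 + 0.2428 = 1.490 nats.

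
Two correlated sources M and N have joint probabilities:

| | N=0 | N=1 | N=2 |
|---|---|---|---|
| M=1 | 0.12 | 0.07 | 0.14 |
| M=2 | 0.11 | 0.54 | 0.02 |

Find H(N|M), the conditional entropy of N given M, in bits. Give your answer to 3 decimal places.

1.061 bits

Marginals: p(M) = (0.3300, 0.6700), p(N) = (0.2300, 0.6100, 0.1600).
H(N|M) = Σ p(M) · H(N|M=·).
  M=1: p=0.3300, H(N|M=1) = 1.5300
  M=2: p=0.6700, H(N|M=2) = 0.8300
Weighted sum = 1.061 bits.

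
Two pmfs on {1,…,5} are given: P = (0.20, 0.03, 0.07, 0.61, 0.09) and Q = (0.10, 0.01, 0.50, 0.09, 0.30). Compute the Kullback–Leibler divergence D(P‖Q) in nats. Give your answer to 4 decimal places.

1.0929 nats

D(P‖Q) = Σ p·ln(p/q).
  0.20·ln(0.20/0.10) = 0.13863
  0.03·ln(0.03/0.01) = 0.03296
  0.07·ln(0.07/0.50) = -0.13763
  0.61·ln(0.61/0.09) = 1.16733
  0.09·ln(0.09/0.30) = -0.10836
D(P‖Q) = 1.0929 nats.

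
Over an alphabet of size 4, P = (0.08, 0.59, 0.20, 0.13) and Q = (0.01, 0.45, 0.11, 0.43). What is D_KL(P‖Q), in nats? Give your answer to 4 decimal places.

D(P‖Q) = Σ p·ln(p/q).
  0.08·ln(0.08/0.01) = 0.16636
  0.59·ln(0.59/0.45) = 0.15982
  0.20·ln(0.20/0.11) = 0.11957
  0.13·ln(0.13/0.43) = -0.15551
D(P‖Q) = 0.2902 nats.

0.2902 nats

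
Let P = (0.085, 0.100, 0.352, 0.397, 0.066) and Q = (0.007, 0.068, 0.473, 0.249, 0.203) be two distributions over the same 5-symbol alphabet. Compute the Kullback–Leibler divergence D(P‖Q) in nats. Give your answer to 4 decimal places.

0.2578 nats

D(P‖Q) = Σ p·ln(p/q).
  0.085·ln(0.085/0.007) = 0.21222
  0.100·ln(0.100/0.068) = 0.03857
  0.352·ln(0.352/0.473) = -0.10400
  0.397·ln(0.397/0.249) = 0.18519
  0.066·ln(0.066/0.203) = -0.07415
D(P‖Q) = 0.2578 nats.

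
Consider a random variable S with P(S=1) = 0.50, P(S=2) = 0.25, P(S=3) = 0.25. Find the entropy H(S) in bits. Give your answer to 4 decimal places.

H(S) = −Σ p·log₂ p.
  −(0.50)·log₂(0.50) = 0.50000
  −(0.25)·log₂(0.25) = 0.50000
  −(0.25)·log₂(0.25) = 0.50000
Sum: 0.50000 + 0.50000 + 0.50000 = 1.5000 bits.

1.5000 bits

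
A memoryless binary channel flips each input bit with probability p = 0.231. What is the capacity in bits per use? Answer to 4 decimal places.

Binary symmetric channel: C = 1 − h₂(ε) where h₂ is the binary entropy function.
h₂(0.231) = −0.231·log₂0.231 − 0.769·log₂0.769 = 0.7798.
C = 1 − 0.7798 = 0.2202 bits per channel use.

0.2202 bits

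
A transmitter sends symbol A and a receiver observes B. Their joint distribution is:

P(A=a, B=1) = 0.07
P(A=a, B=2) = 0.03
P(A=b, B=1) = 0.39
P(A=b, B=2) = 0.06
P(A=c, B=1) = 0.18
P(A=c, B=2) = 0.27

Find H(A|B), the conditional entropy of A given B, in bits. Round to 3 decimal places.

Marginals: p(A) = (0.1000, 0.4500, 0.4500), p(B) = (0.6400, 0.3600).
H(A|B) = Σ p(B) · H(A|B=·).
  B=1: p=0.6400, H(A|B=1) = 1.2994
  B=2: p=0.3600, H(A|B=2) = 1.0409
Weighted sum = 1.206 bits.

1.206 bits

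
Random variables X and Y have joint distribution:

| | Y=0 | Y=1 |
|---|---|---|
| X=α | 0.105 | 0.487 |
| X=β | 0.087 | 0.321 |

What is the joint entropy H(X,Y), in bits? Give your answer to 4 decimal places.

H(X,Y) = −Σ p(x,y)·log₂ p(x,y) over all 4 cells.
  cell (α,0): −0.105·log₂0.105 = 0.34141
  cell (α,1): −0.487·log₂0.487 = 0.50551
  cell (β,0): −0.087·log₂0.087 = 0.30649
  cell (β,1): −0.321·log₂0.321 = 0.52623
Sum = 1.6796 bits.

1.6796 bits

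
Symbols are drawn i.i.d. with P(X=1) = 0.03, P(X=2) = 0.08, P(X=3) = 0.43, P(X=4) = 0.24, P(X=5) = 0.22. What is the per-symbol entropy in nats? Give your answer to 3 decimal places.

1.346 nats

H(X) = −Σ p·ln p.
  −(0.03)·ln(0.03) = 0.1052
  −(0.08)·ln(0.08) = 0.2021
  −(0.43)·ln(0.43) = 0.3629
  −(0.24)·ln(0.24) = 0.3425
  −(0.22)·ln(0.22) = 0.3331
Sum: 0.1052 + 0.2021 + 0.3629 + 0.3425 + 0.3331 = 1.346 nats.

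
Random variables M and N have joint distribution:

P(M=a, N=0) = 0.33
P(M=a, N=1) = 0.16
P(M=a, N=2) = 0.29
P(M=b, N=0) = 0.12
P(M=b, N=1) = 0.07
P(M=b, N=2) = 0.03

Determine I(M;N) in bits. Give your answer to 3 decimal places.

Marginals: p(M) = (0.7800, 0.2200), p(N) = (0.4500, 0.2300, 0.3200).
I(M;N) = H(M) + H(N) − H(M,N).
H(M) = 0.7602, H(N) = 1.5321, H(M,N) = 2.2561.
I(M;N) = 0.7602 + 1.5321 − 2.2561 = 0.036 bits.

0.036 bits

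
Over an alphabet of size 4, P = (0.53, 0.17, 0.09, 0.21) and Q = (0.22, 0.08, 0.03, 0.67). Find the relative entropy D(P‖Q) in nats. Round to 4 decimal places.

0.4494 nats

D(P‖Q) = Σ p·ln(p/q).
  0.53·ln(0.53/0.22) = 0.46600
  0.17·ln(0.17/0.08) = 0.12814
  0.09·ln(0.09/0.03) = 0.09888
  0.21·ln(0.21/0.67) = -0.24364
D(P‖Q) = 0.4494 nats.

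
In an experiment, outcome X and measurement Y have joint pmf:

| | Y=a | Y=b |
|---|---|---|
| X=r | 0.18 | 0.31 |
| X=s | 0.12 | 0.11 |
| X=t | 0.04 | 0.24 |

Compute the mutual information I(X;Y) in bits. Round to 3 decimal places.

0.065 bits

Marginals: p(X) = (0.4900, 0.2300, 0.2800), p(Y) = (0.3400, 0.6600).
I(X;Y) = H(X) + H(Y) − H(X,Y).
H(X) = 1.5062, H(Y) = 0.9248, H(X,Y) = 2.3663.
I(X;Y) = 1.5062 + 0.9248 − 2.3663 = 0.065 bits.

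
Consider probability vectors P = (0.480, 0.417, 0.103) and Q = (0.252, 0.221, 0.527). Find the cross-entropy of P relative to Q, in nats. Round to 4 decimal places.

H(P,Q) = −Σ p·ln q.
  −0.480·ln(0.252) = 0.66160
  −0.417·ln(0.221) = 0.62950
  −0.103·ln(0.527) = 0.06598
H(P,Q) = 1.3571 nats.

1.3571 nats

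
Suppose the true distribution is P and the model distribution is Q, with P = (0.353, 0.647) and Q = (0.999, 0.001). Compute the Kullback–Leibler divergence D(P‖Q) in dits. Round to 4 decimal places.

D(P‖Q) = Σ p·log₁₀(p/q).
  0.353·log₁₀(0.353/0.999) = -0.15948
  0.647·log₁₀(0.647/0.001) = 1.81866
D(P‖Q) = 1.6592 dits.

1.6592 dits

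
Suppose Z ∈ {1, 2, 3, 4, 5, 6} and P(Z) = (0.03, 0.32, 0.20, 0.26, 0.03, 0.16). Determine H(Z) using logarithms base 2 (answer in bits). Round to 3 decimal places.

2.222 bits

H(Z) = −Σ p·log₂ p.
  −(0.03)·log₂(0.03) = 0.1518
  −(0.32)·log₂(0.32) = 0.5260
  −(0.20)·log₂(0.20) = 0.4644
  −(0.26)·log₂(0.26) = 0.5053
  −(0.03)·log₂(0.03) = 0.1518
  −(0.16)·log₂(0.16) = 0.4230
Sum: 0.1518 + 0.5260 + 0.4644 + 0.5053 + 0.1518 + 0.4230 = 2.222 bits.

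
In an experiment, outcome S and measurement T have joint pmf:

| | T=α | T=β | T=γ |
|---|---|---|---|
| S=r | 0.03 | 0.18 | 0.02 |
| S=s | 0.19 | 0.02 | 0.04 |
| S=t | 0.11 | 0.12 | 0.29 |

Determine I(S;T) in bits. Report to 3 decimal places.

0.363 bits

Marginals: p(S) = (0.2300, 0.2500, 0.5200), p(T) = (0.3300, 0.3200, 0.3500).
I(S;T) = Σ p(x,y)·log₂[p(x,y)/(p(x)p(y))].
  (r,α): 0.03·log₂(0.3953) = -0.0402
  (r,β): 0.18·log₂(2.4457) = 0.2322
  (r,γ): 0.02·log₂(0.2484) = -0.0402
  (s,α): 0.19·log₂(2.3030) = 0.2287
  (s,β): 0.02·log₂(0.2500) = -0.0400
  (s,γ): 0.04·log₂(0.4571) = -0.0452
  (t,α): 0.11·log₂(0.6410) = -0.0706
  (t,β): 0.12·log₂(0.7212) = -0.0566
  (t,γ): 0.29·log₂(1.5934) = 0.1949
Sum = 0.363 bits.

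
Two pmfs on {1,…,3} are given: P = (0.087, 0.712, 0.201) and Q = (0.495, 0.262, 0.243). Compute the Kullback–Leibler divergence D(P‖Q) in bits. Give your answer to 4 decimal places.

0.7537 bits

D(P‖Q) = Σ p·log₂(p/q).
  0.087·log₂(0.087/0.495) = -0.21823
  0.712·log₂(0.712/0.262) = 1.02693
  0.201·log₂(0.201/0.243) = -0.05503
D(P‖Q) = 0.7537 bits.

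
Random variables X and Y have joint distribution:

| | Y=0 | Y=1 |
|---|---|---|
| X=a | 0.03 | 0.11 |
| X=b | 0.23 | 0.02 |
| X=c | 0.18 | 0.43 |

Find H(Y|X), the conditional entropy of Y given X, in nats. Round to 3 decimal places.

0.512 nats

Chain rule: H(Y|X) = H(X,Y) − H(X).
Marginals: p(X) = (0.1400, 0.2500, 0.6100), p(Y) = (0.4400, 0.5600).
H(X,Y) = 1.4358 nats; H(X) = 0.9234 nats.
H(Y|X) = 1.4358 − 0.9234 = 0.512 nats.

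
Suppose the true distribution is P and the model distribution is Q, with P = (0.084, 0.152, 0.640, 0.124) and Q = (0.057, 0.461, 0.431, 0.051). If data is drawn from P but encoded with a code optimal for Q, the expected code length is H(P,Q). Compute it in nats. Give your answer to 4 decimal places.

1.2660 nats

H(P,Q) = −Σ p·ln q.
  −0.084·ln(0.057) = 0.24064
  −0.152·ln(0.461) = 0.11770
  −0.640·ln(0.431) = 0.53865
  −0.124·ln(0.051) = 0.36902
H(P,Q) = 1.2660 nats.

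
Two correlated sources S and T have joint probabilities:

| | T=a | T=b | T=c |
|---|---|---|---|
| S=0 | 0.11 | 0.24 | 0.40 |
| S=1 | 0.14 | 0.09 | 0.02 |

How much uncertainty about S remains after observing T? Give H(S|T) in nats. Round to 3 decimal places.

Chain rule: H(S|T) = H(S,T) − H(T).
Marginals: p(S) = (0.7500, 0.2500), p(T) = (0.2500, 0.3300, 0.4200).
H(S,T) = 1.5220 nats; H(T) = 1.0768 nats.
H(S|T) = 1.5220 − 1.0768 = 0.445 nats.

0.445 nats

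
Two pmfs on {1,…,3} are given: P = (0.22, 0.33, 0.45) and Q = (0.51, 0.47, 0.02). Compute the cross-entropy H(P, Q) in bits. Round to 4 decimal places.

H(P,Q) = −Σ p·log₂ q.
  −0.22·log₂(0.51) = 0.21371
  −0.33·log₂(0.47) = 0.35946
  −0.45·log₂(0.02) = 2.53974
H(P,Q) = 3.1129 bits.

3.1129 bits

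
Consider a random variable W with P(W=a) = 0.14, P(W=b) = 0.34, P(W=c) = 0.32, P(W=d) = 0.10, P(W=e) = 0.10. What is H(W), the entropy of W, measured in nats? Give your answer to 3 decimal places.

H(W) = −Σ p·ln p.
  −(0.14)·ln(0.14) = 0.2753
  −(0.34)·ln(0.34) = 0.3668
  −(0.32)·ln(0.32) = 0.3646
  −(0.10)·ln(0.10) = 0.2303
  −(0.10)·ln(0.10) = 0.2303
Sum: 0.2753 + 0.3668 + 0.3646 + 0.2303 + 0.2303 = 1.467 nats.

1.467 nats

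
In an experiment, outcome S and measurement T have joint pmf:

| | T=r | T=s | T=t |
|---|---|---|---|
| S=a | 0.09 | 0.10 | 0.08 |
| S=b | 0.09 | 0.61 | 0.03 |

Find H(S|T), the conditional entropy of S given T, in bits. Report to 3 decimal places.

0.689 bits

Marginals: p(S) = (0.2700, 0.7300), p(T) = (0.1800, 0.7100, 0.1100).
H(S|T) = Σ p(T) · H(S|T=·).
  T=r: p=0.1800, H(S|T=r) = 1.0000
  T=s: p=0.7100, H(S|T=s) = 0.5864
  T=t: p=0.1100, H(S|T=t) = 0.8454
Weighted sum = 0.689 bits.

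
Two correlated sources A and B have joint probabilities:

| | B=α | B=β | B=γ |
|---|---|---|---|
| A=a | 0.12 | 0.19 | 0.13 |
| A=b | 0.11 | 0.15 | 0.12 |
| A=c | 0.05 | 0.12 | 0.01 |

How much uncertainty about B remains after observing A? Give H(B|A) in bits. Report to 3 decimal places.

Marginals: p(A) = (0.4400, 0.3800, 0.1800), p(B) = (0.2800, 0.4600, 0.2600).
H(B|A) = Σ p(A) · H(B|A=·).
  A=a: p=0.4400, H(B|A=a) = 1.5541
  A=b: p=0.3800, H(B|A=b) = 1.5722
  A=c: p=0.1800, H(B|A=c) = 1.1350
Weighted sum = 1.486 bits.

1.486 bits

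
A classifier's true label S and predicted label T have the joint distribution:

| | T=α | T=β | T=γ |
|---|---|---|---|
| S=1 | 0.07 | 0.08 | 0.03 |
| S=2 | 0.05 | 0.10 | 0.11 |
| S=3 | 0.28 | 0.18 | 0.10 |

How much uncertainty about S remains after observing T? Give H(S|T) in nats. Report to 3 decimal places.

0.935 nats

Chain rule: H(S|T) = H(S,T) − H(T).
Marginals: p(S) = (0.1800, 0.2600, 0.5600), p(T) = (0.4000, 0.3600, 0.2400).
H(S,T) = 2.0116 nats; H(T) = 1.0768 nats.
H(S|T) = 2.0116 − 1.0768 = 0.935 nats.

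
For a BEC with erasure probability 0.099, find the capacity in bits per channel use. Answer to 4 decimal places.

Binary erasure channel: capacity C = 1 − ε.
C = 1 − 0.099 = 0.9010 bits per channel use.

0.9010 bits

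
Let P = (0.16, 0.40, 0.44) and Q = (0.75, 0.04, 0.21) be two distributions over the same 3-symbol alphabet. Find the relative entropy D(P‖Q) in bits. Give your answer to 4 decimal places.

1.4417 bits

D(P‖Q) = Σ p·log₂(p/q).
  0.16·log₂(0.16/0.75) = -0.35661
  0.40·log₂(0.40/0.04) = 1.32877
  0.44·log₂(0.44/0.21) = 0.46953
D(P‖Q) = 1.4417 bits.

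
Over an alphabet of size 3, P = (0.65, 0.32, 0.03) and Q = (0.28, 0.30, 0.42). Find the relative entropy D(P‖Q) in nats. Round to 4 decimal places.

D(P‖Q) = Σ p·ln(p/q).
  0.65·ln(0.65/0.28) = 0.54742
  0.32·ln(0.32/0.30) = 0.02065
  0.03·ln(0.03/0.42) = -0.07917
D(P‖Q) = 0.4889 nats.

0.4889 nats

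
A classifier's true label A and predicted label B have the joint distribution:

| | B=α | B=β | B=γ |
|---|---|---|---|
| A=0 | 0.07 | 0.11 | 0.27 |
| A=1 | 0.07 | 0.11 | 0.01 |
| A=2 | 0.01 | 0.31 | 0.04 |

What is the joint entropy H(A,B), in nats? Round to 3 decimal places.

1.795 nats

H(A,B) = −Σ p(x,y)·ln p(x,y) over all 9 cells.
  cell (0,α): −0.07·ln0.07 = 0.1861
  cell (0,β): −0.11·ln0.11 = 0.2428
  cell (0,γ): −0.27·ln0.27 = 0.3535
  cell (1,α): −0.07·ln0.07 = 0.1861
  cell (1,β): −0.11·ln0.11 = 0.2428
  cell (1,γ): −0.01·ln0.01 = 0.0461
  cell (2,α): −0.01·ln0.01 = 0.0461
  cell (2,β): −0.31·ln0.31 = 0.3631
  cell (2,γ): −0.04·ln0.04 = 0.1288
Sum = 1.795 nats.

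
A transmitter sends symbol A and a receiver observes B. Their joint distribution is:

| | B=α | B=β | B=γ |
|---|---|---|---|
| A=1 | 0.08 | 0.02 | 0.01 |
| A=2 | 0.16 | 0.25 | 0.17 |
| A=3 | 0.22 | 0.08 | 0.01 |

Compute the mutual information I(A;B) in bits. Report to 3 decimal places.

0.164 bits

Marginals: p(A) = (0.1100, 0.5800, 0.3100), p(B) = (0.4600, 0.3500, 0.1900).
I(A;B) = Σ p(x,y)·log₂[p(x,y)/(p(x)p(y))].
  (1,α): 0.08·log₂(1.5810) = 0.0529
  (1,β): 0.02·log₂(0.5195) = -0.0189
  (1,γ): 0.01·log₂(0.4785) = -0.0106
  (2,α): 0.16·log₂(0.5997) = -0.1180
  (2,β): 0.25·log₂(1.2315) = 0.0751
  (2,γ): 0.17·log₂(1.5426) = 0.1063
  (3,α): 0.22·log₂(1.5428) = 0.1376
  (3,β): 0.08·log₂(0.7373) = -0.0352
  (3,γ): 0.01·log₂(0.1698) = -0.0256
Sum = 0.164 bits.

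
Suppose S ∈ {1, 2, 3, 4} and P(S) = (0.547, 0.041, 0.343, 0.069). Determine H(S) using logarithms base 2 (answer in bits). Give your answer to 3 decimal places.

H(S) = −Σ p·log₂ p.
  −(0.547)·log₂(0.547) = 0.4761
  −(0.041)·log₂(0.041) = 0.1889
  −(0.343)·log₂(0.343) = 0.5295
  −(0.069)·log₂(0.069) = 0.2662
Sum: 0.4761 + 0.1889 + 0.5295 + 0.2662 = 1.461 bits.

1.461 bits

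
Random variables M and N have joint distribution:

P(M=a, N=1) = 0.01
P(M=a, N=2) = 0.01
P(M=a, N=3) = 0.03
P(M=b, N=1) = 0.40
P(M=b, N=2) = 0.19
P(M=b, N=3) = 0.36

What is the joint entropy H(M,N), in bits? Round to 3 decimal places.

1.799 bits

H(M,N) = −Σ p(x,y)·log₂ p(x,y) over all 6 cells.
  cell (a,1): −0.01·log₂0.01 = 0.0664
  cell (a,2): −0.01·log₂0.01 = 0.0664
  cell (a,3): −0.03·log₂0.03 = 0.1518
  cell (b,1): −0.40·log₂0.40 = 0.5288
  cell (b,2): −0.19·log₂0.19 = 0.4552
  cell (b,3): −0.36·log₂0.36 = 0.5306
Sum = 1.799 bits.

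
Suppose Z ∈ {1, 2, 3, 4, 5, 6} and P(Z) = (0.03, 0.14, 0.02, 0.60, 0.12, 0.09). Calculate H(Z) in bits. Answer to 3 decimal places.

H(Z) = −Σ p·log₂ p.
  −(0.03)·log₂(0.03) = 0.1518
  −(0.14)·log₂(0.14) = 0.3971
  −(0.02)·log₂(0.02) = 0.1129
  −(0.60)·log₂(0.60) = 0.4422
  −(0.12)·log₂(0.12) = 0.3671
  −(0.09)·log₂(0.09) = 0.3127
Sum: 0.1518 + 0.3971 + 0.1129 + 0.4422 + 0.3671 + 0.3127 = 1.784 bits.

1.784 bits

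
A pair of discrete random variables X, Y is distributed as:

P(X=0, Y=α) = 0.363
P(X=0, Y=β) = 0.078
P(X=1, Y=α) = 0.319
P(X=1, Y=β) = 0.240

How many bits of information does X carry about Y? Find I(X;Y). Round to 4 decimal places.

0.0544 bits

Marginals: p(X) = (0.4410, 0.5590), p(Y) = (0.6820, 0.3180).
I(X;Y) = Σ p(x,y)·log₂[p(x,y)/(p(x)p(y))].
  (0,α): 0.363·log₂(1.2069) = 0.09850
  (0,β): 0.078·log₂(0.5562) = -0.06601
  (1,α): 0.319·log₂(0.8367) = -0.08203
  (1,β): 0.240·log₂(1.3501) = 0.10394
Sum = 0.0544 bits.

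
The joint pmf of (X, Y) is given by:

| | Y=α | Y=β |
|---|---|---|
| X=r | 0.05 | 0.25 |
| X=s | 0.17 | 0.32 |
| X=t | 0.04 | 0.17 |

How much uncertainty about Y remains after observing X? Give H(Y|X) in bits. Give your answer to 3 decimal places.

0.799 bits

Marginals: p(X) = (0.3000, 0.4900, 0.2100), p(Y) = (0.2600, 0.7400).
H(Y|X) = Σ p(X) · H(Y|X=·).
  X=r: p=0.3000, H(Y|X=r) = 0.6500
  X=s: p=0.4900, H(Y|X=s) = 0.9313
  X=t: p=0.2100, H(Y|X=t) = 0.7025
Weighted sum = 0.799 bits.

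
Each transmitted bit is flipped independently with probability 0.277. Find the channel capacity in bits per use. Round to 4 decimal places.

0.1487 bits

Binary symmetric channel: C = 1 − h₂(ε) where h₂ is the binary entropy function.
h₂(0.277) = −0.277·log₂0.277 − 0.723·log₂0.723 = 0.8513.
C = 1 − 0.8513 = 0.1487 bits per channel use.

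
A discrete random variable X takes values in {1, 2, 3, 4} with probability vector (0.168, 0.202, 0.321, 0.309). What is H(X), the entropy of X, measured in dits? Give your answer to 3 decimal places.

0.586 dits

H(X) = −Σ p·log₁₀ p.
  −(0.168)·log₁₀(0.168) = 0.1301
  −(0.202)·log₁₀(0.202) = 0.1403
  −(0.321)·log₁₀(0.321) = 0.1584
  −(0.309)·log₁₀(0.309) = 0.1576
Sum: 0.1301 + 0.1403 + 0.1584 + 0.1576 = 0.586 dits.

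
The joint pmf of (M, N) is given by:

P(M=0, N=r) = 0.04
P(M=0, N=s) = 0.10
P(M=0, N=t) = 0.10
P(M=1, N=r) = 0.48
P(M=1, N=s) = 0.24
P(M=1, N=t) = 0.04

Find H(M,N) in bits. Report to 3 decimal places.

H(M,N) = −Σ p(x,y)·log₂ p(x,y) over all 6 cells.
  cell (0,r): −0.04·log₂0.04 = 0.1858
  cell (0,s): −0.10·log₂0.10 = 0.3322
  cell (0,t): −0.10·log₂0.10 = 0.3322
  cell (1,r): −0.48·log₂0.48 = 0.5083
  cell (1,s): −0.24·log₂0.24 = 0.4941
  cell (1,t): −0.04·log₂0.04 = 0.1858
Sum = 2.038 bits.

2.038 bits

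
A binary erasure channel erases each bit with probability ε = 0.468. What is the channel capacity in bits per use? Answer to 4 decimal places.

Binary erasure channel: capacity C = 1 − ε.
C = 1 − 0.468 = 0.5320 bits per channel use.

0.5320 bits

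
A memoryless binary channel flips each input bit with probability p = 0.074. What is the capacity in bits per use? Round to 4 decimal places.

Binary symmetric channel: C = 1 − h₂(ε) where h₂ is the binary entropy function.
h₂(0.074) = −0.074·log₂0.074 − 0.926·log₂0.926 = 0.3807.
C = 1 − 0.3807 = 0.6193 bits per channel use.

0.6193 bits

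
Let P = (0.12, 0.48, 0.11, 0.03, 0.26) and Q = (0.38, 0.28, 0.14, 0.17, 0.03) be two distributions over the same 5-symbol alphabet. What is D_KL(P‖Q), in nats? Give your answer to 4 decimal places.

D(P‖Q) = Σ p·ln(p/q).
  0.12·ln(0.12/0.38) = -0.13832
  0.48·ln(0.48/0.28) = 0.25872
  0.11·ln(0.11/0.14) = -0.02653
  0.03·ln(0.03/0.17) = -0.05204
  0.26·ln(0.26/0.03) = 0.56147
D(P‖Q) = 0.6033 nats.

0.6033 nats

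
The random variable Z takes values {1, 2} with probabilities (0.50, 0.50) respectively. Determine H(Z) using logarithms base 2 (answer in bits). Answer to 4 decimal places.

1.0000 bits

H(Z) = −Σ p·log₂ p.
  −(0.50)·log₂(0.50) = 0.50000
  −(0.50)·log₂(0.50) = 0.50000
Sum: 0.50000 + 0.50000 = 1.0000 bits.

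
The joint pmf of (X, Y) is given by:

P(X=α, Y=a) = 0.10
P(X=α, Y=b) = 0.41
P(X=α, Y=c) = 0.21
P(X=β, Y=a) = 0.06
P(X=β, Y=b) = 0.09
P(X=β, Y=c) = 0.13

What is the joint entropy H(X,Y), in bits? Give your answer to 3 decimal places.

H(X,Y) = −Σ p(x,y)·log₂ p(x,y) over all 6 cells.
  cell (α,a): −0.10·log₂0.10 = 0.3322
  cell (α,b): −0.41·log₂0.41 = 0.5274
  cell (α,c): −0.21·log₂0.21 = 0.4728
  cell (β,a): −0.06·log₂0.06 = 0.2435
  cell (β,b): −0.09·log₂0.09 = 0.3127
  cell (β,c): −0.13·log₂0.13 = 0.3826
Sum = 2.271 bits.

2.271 bits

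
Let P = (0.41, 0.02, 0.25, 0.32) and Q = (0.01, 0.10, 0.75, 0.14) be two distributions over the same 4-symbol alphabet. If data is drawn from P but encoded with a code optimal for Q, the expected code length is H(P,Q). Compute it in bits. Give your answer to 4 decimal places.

H(P,Q) = −Σ p·log₂ q.
  −0.41·log₂(0.01) = 2.72398
  −0.02·log₂(0.10) = 0.06644
  −0.25·log₂(0.75) = 0.10376
  −0.32·log₂(0.14) = 0.90768
H(P,Q) = 3.8019 bits.

3.8019 bits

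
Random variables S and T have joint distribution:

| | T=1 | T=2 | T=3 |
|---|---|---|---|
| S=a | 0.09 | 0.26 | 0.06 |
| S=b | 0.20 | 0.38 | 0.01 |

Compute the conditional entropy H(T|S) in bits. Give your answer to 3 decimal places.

1.146 bits

Chain rule: H(T|S) = H(S,T) − H(S).
Marginals: p(S) = (0.4100, 0.5900), p(T) = (0.2900, 0.6400, 0.0700).
H(S,T) = 2.1228 bits; H(S) = 0.9765 bits.
H(T|S) = 2.1228 − 0.9765 = 1.146 bits.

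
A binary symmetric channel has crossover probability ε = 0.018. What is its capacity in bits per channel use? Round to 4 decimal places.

0.8699 bits

Binary symmetric channel: C = 1 − h₂(ε) where h₂ is the binary entropy function.
h₂(0.018) = −0.018·log₂0.018 − 0.982·log₂0.982 = 0.1301.
C = 1 − 0.1301 = 0.8699 bits per channel use.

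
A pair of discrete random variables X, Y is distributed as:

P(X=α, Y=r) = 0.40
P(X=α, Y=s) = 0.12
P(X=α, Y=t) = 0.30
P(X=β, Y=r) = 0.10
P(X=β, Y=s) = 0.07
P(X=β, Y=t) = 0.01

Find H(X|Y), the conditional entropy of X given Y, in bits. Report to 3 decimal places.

Marginals: p(X) = (0.8200, 0.1800), p(Y) = (0.5000, 0.1900, 0.3100).
H(X|Y) = Σ p(Y) · H(X|Y=·).
  Y=r: p=0.5000, H(X|Y=r) = 0.7219
  Y=s: p=0.1900, H(X|Y=s) = 0.9495
  Y=t: p=0.3100, H(X|Y=t) = 0.2056
Weighted sum = 0.605 bits.

0.605 bits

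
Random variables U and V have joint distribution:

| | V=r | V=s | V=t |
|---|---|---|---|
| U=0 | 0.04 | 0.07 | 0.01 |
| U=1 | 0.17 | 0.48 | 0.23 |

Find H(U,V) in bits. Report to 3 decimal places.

1.951 bits

H(U,V) = −Σ p(x,y)·log₂ p(x,y) over all 6 cells.
  cell (0,r): −0.04·log₂0.04 = 0.1858
  cell (0,s): −0.07·log₂0.07 = 0.2686
  cell (0,t): −0.01·log₂0.01 = 0.0664
  cell (1,r): −0.17·log₂0.17 = 0.4346
  cell (1,s): −0.48·log₂0.48 = 0.5083
  cell (1,t): −0.23·log₂0.23 = 0.4877
Sum = 1.951 bits.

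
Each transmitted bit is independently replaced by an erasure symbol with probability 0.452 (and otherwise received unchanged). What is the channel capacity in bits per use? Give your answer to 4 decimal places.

0.5480 bits

Binary erasure channel: capacity C = 1 − ε.
C = 1 − 0.452 = 0.5480 bits per channel use.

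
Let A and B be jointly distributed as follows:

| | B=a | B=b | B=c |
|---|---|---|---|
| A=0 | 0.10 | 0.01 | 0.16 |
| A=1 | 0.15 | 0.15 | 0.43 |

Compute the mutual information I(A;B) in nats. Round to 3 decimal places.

Marginals: p(A) = (0.2700, 0.7300), p(B) = (0.2500, 0.1600, 0.5900).
I(A;B) = Σ p(x,y)·ln[p(x,y)/(p(x)p(y))].
  (0,a): 0.10·ln(1.4815) = 0.0393
  (0,b): 0.01·ln(0.2315) = -0.0146
  (0,c): 0.16·ln(1.0044) = 0.0007
  (1,a): 0.15·ln(0.8219) = -0.0294
  (1,b): 0.15·ln(1.2842) = 0.0375
  (1,c): 0.43·ln(0.9984) = -0.0007
Sum = 0.033 nats.

0.033 nats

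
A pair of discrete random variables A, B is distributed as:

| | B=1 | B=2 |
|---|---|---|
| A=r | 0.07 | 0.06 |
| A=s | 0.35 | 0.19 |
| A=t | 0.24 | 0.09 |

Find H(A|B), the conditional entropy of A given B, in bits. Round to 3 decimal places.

Marginals: p(A) = (0.1300, 0.5400, 0.3300), p(B) = (0.6600, 0.3400).
H(A|B) = Σ p(B) · H(A|B=·).
  B=1: p=0.6600, H(A|B=1) = 1.3593
  B=2: p=0.3400, H(A|B=2) = 1.4184
Weighted sum = 1.379 bits.

1.379 bits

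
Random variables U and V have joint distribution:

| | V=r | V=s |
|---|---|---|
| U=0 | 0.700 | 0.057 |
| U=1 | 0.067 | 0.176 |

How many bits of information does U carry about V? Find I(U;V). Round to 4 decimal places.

Marginals: p(U) = (0.7570, 0.2430), p(V) = (0.7670, 0.2330).
I(U;V) = Σ p(x,y)·log₂[p(x,y)/(p(x)p(y))].
  (0,r): 0.700·log₂(1.2056) = 0.18883
  (0,s): 0.057·log₂(0.3232) = -0.09289
  (1,r): 0.067·log₂(0.3595) = -0.09889
  (1,s): 0.176·log₂(3.1085) = 0.28797
Sum = 0.2850 bits.

0.2850 bits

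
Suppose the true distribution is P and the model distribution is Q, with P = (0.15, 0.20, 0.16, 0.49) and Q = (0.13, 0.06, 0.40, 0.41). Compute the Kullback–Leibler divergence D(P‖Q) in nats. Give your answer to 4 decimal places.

0.2030 nats

D(P‖Q) = Σ p·ln(p/q).
  0.15·ln(0.15/0.13) = 0.02147
  0.20·ln(0.20/0.06) = 0.24079
  0.16·ln(0.16/0.40) = -0.14661
  0.49·ln(0.49/0.41) = 0.08734
D(P‖Q) = 0.2030 nats.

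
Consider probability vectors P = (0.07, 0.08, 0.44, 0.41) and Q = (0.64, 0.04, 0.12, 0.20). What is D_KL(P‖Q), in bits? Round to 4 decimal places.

D(P‖Q) = Σ p·log₂(p/q).
  0.07·log₂(0.07/0.64) = -0.22349
  0.08·log₂(0.08/0.04) = 0.08000
  0.44·log₂(0.44/0.12) = 0.82477
  0.41·log₂(0.41/0.20) = 0.42461
D(P‖Q) = 1.1059 bits.

1.1059 bits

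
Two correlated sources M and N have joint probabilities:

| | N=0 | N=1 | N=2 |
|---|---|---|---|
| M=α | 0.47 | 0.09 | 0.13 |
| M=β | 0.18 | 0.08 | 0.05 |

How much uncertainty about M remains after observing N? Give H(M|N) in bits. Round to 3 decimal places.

Marginals: p(M) = (0.6900, 0.3100), p(N) = (0.6500, 0.1700, 0.1800).
H(M|N) = Σ p(N) · H(M|N=·).
  N=0: p=0.6500, H(M|N=0) = 0.8512
  N=1: p=0.1700, H(M|N=1) = 0.9975
  N=2: p=0.1800, H(M|N=2) = 0.8524
Weighted sum = 0.876 bits.

0.876 bits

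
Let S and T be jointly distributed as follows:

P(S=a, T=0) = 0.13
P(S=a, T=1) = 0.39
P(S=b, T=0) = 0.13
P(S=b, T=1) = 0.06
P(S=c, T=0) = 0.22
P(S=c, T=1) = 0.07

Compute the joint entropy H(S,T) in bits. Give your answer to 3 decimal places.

2.288 bits

H(S,T) = −Σ p(x,y)·log₂ p(x,y) over all 6 cells.
  cell (a,0): −0.13·log₂0.13 = 0.3826
  cell (a,1): −0.39·log₂0.39 = 0.5298
  cell (b,0): −0.13·log₂0.13 = 0.3826
  cell (b,1): −0.06·log₂0.06 = 0.2435
  cell (c,0): −0.22·log₂0.22 = 0.4806
  cell (c,1): −0.07·log₂0.07 = 0.2686
Sum = 2.288 bits.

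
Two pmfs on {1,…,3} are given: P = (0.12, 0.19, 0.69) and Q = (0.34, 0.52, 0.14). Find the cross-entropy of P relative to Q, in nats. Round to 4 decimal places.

H(P,Q) = −Σ p·ln q.
  −0.12·ln(0.34) = 0.12946
  −0.19·ln(0.52) = 0.12425
  −0.69·ln(0.14) = 1.35662
H(P,Q) = 1.6103 nats.

1.6103 nats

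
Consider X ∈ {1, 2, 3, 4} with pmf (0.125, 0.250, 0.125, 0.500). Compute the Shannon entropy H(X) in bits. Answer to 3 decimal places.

1.750 bits

H(X) = −Σ p·log₂ p.
  −(0.125)·log₂(0.125) = 0.3750
  −(0.250)·log₂(0.250) = 0.5000
  −(0.125)·log₂(0.125) = 0.3750
  −(0.500)·log₂(0.500) = 0.5000
Sum: 0.3750 + 0.5000 + 0.3750 + 0.5000 = 1.750 bits.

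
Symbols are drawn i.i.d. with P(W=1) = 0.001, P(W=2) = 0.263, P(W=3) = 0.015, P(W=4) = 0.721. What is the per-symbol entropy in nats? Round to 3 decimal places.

0.657 nats

H(W) = −Σ p·ln p.
  −(0.001)·ln(0.001) = 0.0069
  −(0.263)·ln(0.263) = 0.3513
  −(0.015)·ln(0.015) = 0.0630
  −(0.721)·ln(0.721) = 0.2359
Sum: 0.0069 + 0.3513 + 0.0630 + 0.2359 = 0.657 nats.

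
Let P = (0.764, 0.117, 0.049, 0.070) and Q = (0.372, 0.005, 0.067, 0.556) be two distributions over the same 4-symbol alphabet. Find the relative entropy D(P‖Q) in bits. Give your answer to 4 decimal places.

1.0940 bits

D(P‖Q) = Σ p·log₂(p/q).
  0.764·log₂(0.764/0.372) = 0.79324
  0.117·log₂(0.117/0.005) = 0.53217
  0.049·log₂(0.049/0.067) = -0.02212
  0.070·log₂(0.070/0.556) = -0.20928
D(P‖Q) = 1.0940 bits.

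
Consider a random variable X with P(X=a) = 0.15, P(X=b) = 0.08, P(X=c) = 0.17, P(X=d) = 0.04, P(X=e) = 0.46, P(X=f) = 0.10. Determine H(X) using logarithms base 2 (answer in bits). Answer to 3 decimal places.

H(X) = −Σ p·log₂ p.
  −(0.15)·log₂(0.15) = 0.4105
  −(0.08)·log₂(0.08) = 0.2915
  −(0.17)·log₂(0.17) = 0.4346
  −(0.04)·log₂(0.04) = 0.1858
  −(0.46)·log₂(0.46) = 0.5153
  −(0.10)·log₂(0.10) = 0.3322
Sum: 0.4105 + 0.2915 + 0.4346 + 0.1858 + 0.5153 + 0.3322 = 2.170 bits.

2.170 bits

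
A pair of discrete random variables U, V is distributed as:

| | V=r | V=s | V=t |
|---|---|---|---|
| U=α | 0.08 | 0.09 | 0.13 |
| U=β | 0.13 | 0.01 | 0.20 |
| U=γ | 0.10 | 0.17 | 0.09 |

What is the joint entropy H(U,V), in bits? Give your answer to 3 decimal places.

2.980 bits

H(U,V) = −Σ p(x,y)·log₂ p(x,y) over all 9 cells.
  cell (α,r): −0.08·log₂0.08 = 0.2915
  cell (α,s): −0.09·log₂0.09 = 0.3127
  cell (α,t): −0.13·log₂0.13 = 0.3826
  cell (β,r): −0.13·log₂0.13 = 0.3826
  cell (β,s): −0.01·log₂0.01 = 0.0664
  cell (β,t): −0.20·log₂0.20 = 0.4644
  cell (γ,r): −0.10·log₂0.10 = 0.3322
  cell (γ,s): −0.17·log₂0.17 = 0.4346
  cell (γ,t): −0.09·log₂0.09 = 0.3127
Sum = 2.980 bits.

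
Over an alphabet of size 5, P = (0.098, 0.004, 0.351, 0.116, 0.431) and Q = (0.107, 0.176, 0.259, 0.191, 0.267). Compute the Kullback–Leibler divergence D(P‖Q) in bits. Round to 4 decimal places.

0.3340 bits

D(P‖Q) = Σ p·log₂(p/q).
  0.098·log₂(0.098/0.107) = -0.01242
  0.004·log₂(0.004/0.176) = -0.02184
  0.351·log₂(0.351/0.259) = 0.15392
  0.116·log₂(0.116/0.191) = -0.08346
  0.431·log₂(0.431/0.267) = 0.29776
D(P‖Q) = 0.3340 bits.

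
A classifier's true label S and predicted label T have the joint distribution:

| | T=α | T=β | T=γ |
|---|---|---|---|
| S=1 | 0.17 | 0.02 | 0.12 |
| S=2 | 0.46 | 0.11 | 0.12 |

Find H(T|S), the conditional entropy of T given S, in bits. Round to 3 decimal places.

1.254 bits

Marginals: p(S) = (0.3100, 0.6900), p(T) = (0.6300, 0.1300, 0.2400).
H(T|S) = Σ p(S) · H(T|S=·).
  S=1: p=0.3100, H(T|S=1) = 1.2604
  S=2: p=0.6900, H(T|S=2) = 1.2512
Weighted sum = 1.254 bits.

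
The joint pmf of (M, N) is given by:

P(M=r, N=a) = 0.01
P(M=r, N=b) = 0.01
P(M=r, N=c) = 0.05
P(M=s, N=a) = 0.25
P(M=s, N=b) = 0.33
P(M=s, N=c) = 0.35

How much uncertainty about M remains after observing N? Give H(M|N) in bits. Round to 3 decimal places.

0.344 bits

Marginals: p(M) = (0.0700, 0.9300), p(N) = (0.2600, 0.3400, 0.4000).
H(M|N) = Σ p(N) · H(M|N=·).
  N=a: p=0.2600, H(M|N=a) = 0.2352
  N=b: p=0.3400, H(M|N=b) = 0.1914
  N=c: p=0.4000, H(M|N=c) = 0.5436
Weighted sum = 0.344 bits.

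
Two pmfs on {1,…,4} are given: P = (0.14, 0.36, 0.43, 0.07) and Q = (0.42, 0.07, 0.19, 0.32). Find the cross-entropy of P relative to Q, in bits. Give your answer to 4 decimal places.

2.7017 bits

H(P,Q) = −Σ p·log₂ q.
  −0.14·log₂(0.42) = 0.17522
  −0.36·log₂(0.07) = 1.38114
  −0.43·log₂(0.19) = 1.03025
  −0.07·log₂(0.32) = 0.11507
H(P,Q) = 2.7017 bits.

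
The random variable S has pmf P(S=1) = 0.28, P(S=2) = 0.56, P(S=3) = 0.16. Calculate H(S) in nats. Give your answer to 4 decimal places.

H(S) = −Σ p·ln p.
  −(0.28)·ln(0.28) = 0.35643
  −(0.56)·ln(0.56) = 0.32470
  −(0.16)·ln(0.16) = 0.29321
Sum: 0.35643 + 0.32470 + 0.29321 = 0.9743 nats.

0.9743 nats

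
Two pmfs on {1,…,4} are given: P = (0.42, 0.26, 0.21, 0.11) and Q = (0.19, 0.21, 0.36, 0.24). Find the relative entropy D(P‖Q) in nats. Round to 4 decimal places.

0.1897 nats

D(P‖Q) = Σ p·ln(p/q).
  0.42·ln(0.42/0.19) = 0.33316
  0.26·ln(0.26/0.21) = 0.05553
  0.21·ln(0.21/0.36) = -0.11319
  0.11·ln(0.11/0.24) = -0.08582
D(P‖Q) = 0.1897 nats.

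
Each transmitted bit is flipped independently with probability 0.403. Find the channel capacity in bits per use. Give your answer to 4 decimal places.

Binary symmetric channel: C = 1 − h₂(ε) where h₂ is the binary entropy function.
h₂(0.403) = −0.403·log₂0.403 − 0.597·log₂0.597 = 0.9727.
C = 1 − 0.9727 = 0.0273 bits per channel use.

0.0273 bits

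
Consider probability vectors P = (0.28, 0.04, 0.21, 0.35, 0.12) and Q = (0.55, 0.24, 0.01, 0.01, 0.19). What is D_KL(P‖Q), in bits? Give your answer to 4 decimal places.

D(P‖Q) = Σ p·log₂(p/q).
  0.28·log₂(0.28/0.55) = -0.27272
  0.04·log₂(0.04/0.24) = -0.10340
  0.21·log₂(0.21/0.01) = 0.92239
  0.35·log₂(0.35/0.01) = 1.79525
  0.12·log₂(0.12/0.19) = -0.07956
D(P‖Q) = 2.2620 bits.

2.2620 bits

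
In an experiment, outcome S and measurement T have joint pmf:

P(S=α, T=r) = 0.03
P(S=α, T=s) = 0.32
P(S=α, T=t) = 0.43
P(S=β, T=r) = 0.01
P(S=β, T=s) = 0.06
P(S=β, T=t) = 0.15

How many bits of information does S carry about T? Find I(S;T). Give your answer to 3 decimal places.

0.010 bits

Marginals: p(S) = (0.7800, 0.2200), p(T) = (0.0400, 0.3800, 0.5800).
I(S;T) = H(S) + H(T) − H(S,T).
H(S) = 0.7602, H(T) = 1.1720, H(S,T) = 1.9219.
I(S;T) = 0.7602 + 1.1720 − 1.9219 = 0.010 bits.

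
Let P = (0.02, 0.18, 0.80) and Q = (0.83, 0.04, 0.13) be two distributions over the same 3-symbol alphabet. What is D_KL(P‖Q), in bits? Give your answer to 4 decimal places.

D(P‖Q) = Σ p·log₂(p/q).
  0.02·log₂(0.02/0.83) = -0.10750
  0.18·log₂(0.18/0.04) = 0.39059
  0.80·log₂(0.80/0.13) = 2.09719
D(P‖Q) = 2.3803 bits.

2.3803 bits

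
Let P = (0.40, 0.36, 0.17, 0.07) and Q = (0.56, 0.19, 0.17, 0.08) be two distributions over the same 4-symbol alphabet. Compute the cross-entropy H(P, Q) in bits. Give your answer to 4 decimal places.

1.8868 bits

H(P,Q) = −Σ p·log₂ q.
  −0.40·log₂(0.56) = 0.33460
  −0.36·log₂(0.19) = 0.86253
  −0.17·log₂(0.17) = 0.43459
  −0.07·log₂(0.08) = 0.25507
H(P,Q) = 1.8868 bits.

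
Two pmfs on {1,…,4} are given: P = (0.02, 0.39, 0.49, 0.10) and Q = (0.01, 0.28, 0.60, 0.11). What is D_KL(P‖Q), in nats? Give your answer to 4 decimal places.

0.0343 nats

D(P‖Q) = Σ p·ln(p/q).
  0.02·ln(0.02/0.01) = 0.01386
  0.39·ln(0.39/0.28) = 0.12923
  0.49·ln(0.49/0.60) = -0.09924
  0.10·ln(0.10/0.11) = -0.00953
D(P‖Q) = 0.0343 nats.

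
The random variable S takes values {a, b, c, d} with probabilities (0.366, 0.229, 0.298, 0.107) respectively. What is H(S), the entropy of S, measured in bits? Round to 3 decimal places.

1.883 bits

H(S) = −Σ p·log₂ p.
  −(0.366)·log₂(0.366) = 0.5307
  −(0.229)·log₂(0.229) = 0.4870
  −(0.298)·log₂(0.298) = 0.5205
  −(0.107)·log₂(0.107) = 0.3450
Sum: 0.5307 + 0.4870 + 0.5205 + 0.3450 = 1.883 bits.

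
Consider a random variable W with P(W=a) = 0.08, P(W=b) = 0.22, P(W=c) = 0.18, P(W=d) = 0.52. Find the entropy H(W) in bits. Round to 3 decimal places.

H(W) = −Σ p·log₂ p.
  −(0.08)·log₂(0.08) = 0.2915
  −(0.22)·log₂(0.22) = 0.4806
  −(0.18)·log₂(0.18) = 0.4453
  −(0.52)·log₂(0.52) = 0.4906
Sum: 0.2915 + 0.4806 + 0.4453 + 0.4906 = 1.708 bits.

1.708 bits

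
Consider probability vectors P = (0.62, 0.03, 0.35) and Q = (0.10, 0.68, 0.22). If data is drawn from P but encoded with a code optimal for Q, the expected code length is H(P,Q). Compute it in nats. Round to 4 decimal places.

1.9691 nats

H(P,Q) = −Σ p·ln q.
  −0.62·ln(0.10) = 1.42760
  −0.03·ln(0.68) = 0.01157
  −0.35·ln(0.22) = 0.52994
H(P,Q) = 1.9691 nats.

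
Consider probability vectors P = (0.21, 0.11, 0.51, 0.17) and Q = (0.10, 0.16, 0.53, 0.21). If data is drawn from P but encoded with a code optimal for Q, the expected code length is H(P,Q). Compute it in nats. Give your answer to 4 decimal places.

1.2742 nats

H(P,Q) = −Σ p·ln q.
  −0.21·ln(0.10) = 0.48354
  −0.11·ln(0.16) = 0.20158
  −0.51·ln(0.53) = 0.32379
  −0.17·ln(0.21) = 0.26531
H(P,Q) = 1.2742 nats.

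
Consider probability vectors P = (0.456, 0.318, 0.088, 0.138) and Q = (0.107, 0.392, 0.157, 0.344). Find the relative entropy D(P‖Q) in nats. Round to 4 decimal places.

0.4175 nats

D(P‖Q) = Σ p·ln(p/q).
  0.456·ln(0.456/0.107) = 0.66105
  0.318·ln(0.318/0.392) = -0.06653
  0.088·ln(0.088/0.157) = -0.05094
  0.138·ln(0.138/0.344) = -0.12605
D(P‖Q) = 0.4175 nats.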